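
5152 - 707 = 4445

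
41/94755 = 41/94755 = 0.00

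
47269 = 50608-3339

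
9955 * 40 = 398200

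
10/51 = 10/51 = 0.20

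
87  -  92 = -5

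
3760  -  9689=  -  5929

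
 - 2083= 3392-5475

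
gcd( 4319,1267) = 7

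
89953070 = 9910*9077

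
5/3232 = 5/3232 = 0.00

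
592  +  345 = 937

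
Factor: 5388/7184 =3/4 = 2^( - 2)*3^1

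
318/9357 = 106/3119  =  0.03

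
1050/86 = 525/43= 12.21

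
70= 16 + 54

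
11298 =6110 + 5188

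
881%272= 65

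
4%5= 4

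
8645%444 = 209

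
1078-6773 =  - 5695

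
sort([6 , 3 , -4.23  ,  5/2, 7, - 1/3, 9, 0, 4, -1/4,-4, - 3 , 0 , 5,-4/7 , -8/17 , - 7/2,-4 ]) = [  -  4.23, - 4, -4, - 7/2, - 3,- 4/7,  -  8/17, - 1/3, - 1/4,0 , 0, 5/2, 3,4, 5  ,  6,7,  9]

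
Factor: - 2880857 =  - 7^3*37^1*227^1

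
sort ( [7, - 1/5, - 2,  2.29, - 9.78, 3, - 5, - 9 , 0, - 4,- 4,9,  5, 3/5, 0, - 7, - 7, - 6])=[ - 9.78, - 9, - 7, - 7, - 6 ,  -  5 , - 4, -4, - 2, - 1/5,0, 0, 3/5 , 2.29, 3,5,7, 9 ]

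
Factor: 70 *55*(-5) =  - 19250 =- 2^1*5^3*7^1*11^1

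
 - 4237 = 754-4991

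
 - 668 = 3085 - 3753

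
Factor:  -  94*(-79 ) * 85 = 631210 =2^1*5^1*17^1 * 47^1*79^1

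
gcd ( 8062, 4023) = 1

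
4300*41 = 176300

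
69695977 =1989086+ 67706891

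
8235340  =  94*87610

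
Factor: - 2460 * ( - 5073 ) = 2^2 * 3^2* 5^1 * 19^1*41^1 * 89^1 = 12479580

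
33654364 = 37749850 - 4095486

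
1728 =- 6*( - 288) 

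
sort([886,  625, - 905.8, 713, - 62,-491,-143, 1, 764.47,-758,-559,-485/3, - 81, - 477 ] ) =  [-905.8,  -  758,- 559,-491, - 477,- 485/3 , - 143, - 81, - 62 , 1, 625, 713, 764.47,886]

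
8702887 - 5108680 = 3594207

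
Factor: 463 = 463^1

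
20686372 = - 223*( - 92764) 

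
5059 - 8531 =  - 3472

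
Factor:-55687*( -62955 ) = 3^2*5^1*233^1*239^1*1399^1 = 3505775085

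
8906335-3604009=5302326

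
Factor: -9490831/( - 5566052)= 2^(-2)*7^1* 43^1*967^(-1 )*1439^( - 1)*31531^1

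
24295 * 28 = 680260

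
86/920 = 43/460 = 0.09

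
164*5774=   946936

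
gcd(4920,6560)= 1640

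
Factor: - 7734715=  - 5^1*73^1*21191^1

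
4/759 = 4/759 =0.01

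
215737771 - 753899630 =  - 538161859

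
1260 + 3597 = 4857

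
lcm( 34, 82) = 1394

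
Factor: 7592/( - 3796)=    - 2^1 = - 2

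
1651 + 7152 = 8803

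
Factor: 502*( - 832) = - 417664 = - 2^7*13^1*251^1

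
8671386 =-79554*( - 109)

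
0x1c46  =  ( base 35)5VS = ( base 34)68u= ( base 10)7238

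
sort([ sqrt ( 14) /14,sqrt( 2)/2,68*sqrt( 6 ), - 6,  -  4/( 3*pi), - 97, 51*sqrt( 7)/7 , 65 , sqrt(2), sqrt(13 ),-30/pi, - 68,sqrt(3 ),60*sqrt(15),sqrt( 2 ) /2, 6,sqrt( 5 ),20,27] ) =[  -  97,- 68, -30/pi,-6, - 4/( 3*pi ), sqrt (14 ) /14,sqrt( 2) /2, sqrt( 2)/2, sqrt ( 2 ),sqrt(3),sqrt( 5)  ,  sqrt(13 ),6,51*sqrt(7 ) /7  ,  20,  27,65, 68 * sqrt (6 ),60*sqrt ( 15 )]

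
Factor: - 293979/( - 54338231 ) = 3^1*7^1*311^( - 1)*13999^1*174721^( - 1)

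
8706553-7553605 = 1152948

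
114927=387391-272464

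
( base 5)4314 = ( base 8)1110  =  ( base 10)584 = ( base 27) LH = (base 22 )14c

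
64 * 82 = 5248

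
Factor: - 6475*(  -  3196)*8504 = 175982626400  =  2^5*5^2*7^1*17^1*37^1*47^1*1063^1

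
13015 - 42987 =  - 29972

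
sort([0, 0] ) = [0, 0]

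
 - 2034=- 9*226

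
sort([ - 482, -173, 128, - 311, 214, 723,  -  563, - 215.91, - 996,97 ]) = [ - 996 , - 563,  -  482,  -  311, - 215.91, - 173 , 97,128, 214,723 ] 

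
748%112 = 76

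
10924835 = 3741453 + 7183382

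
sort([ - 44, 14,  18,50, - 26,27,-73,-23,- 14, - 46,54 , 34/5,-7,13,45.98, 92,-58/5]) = [ - 73, - 46, - 44,-26, - 23,- 14, - 58/5, - 7,34/5 , 13,14,18,27,45.98,50,54 , 92]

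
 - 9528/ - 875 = 10 + 778/875 = 10.89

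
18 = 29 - 11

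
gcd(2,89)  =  1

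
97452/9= 10828= 10828.00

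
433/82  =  433/82  =  5.28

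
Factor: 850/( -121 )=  - 2^1*5^2*11^( - 2) * 17^1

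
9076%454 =450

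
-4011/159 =-1337/53 = -25.23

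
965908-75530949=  - 74565041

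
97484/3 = 97484/3  =  32494.67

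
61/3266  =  61/3266  =  0.02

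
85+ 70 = 155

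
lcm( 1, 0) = 0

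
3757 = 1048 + 2709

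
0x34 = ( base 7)103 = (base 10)52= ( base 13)40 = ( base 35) 1H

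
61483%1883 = 1227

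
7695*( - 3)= - 23085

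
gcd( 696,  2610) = 174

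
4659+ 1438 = 6097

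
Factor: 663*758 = 502554 = 2^1*3^1 * 13^1*17^1* 379^1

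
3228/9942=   538/1657 = 0.32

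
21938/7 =3134 = 3134.00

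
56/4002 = 28/2001 = 0.01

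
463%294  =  169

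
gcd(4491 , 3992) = 499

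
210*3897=818370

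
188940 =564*335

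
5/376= 5/376 =0.01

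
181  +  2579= 2760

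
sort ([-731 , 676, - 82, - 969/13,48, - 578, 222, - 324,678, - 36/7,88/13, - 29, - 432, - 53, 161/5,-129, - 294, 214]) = [- 731, - 578, - 432, -324, - 294 ,  -  129 ,  -  82, - 969/13, - 53, - 29 , - 36/7,  88/13 , 161/5, 48,  214, 222,  676,678]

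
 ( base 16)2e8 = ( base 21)1E9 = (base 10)744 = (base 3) 1000120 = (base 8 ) 1350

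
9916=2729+7187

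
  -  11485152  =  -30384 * 378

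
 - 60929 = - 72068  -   - 11139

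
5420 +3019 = 8439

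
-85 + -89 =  - 174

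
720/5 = 144 =144.00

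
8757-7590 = 1167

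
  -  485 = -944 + 459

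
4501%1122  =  13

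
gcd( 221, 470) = 1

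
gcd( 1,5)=1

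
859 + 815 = 1674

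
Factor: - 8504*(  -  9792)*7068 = 2^11*3^3 *17^1*19^1*31^1*1063^1 = 588560615424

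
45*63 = 2835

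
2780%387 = 71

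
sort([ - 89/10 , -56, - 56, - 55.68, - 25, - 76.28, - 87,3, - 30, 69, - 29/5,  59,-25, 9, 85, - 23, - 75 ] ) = [-87, - 76.28 , - 75, - 56 ,-56, - 55.68, - 30 , - 25,  -  25,  -  23, - 89/10,-29/5, 3, 9, 59, 69,85]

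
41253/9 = 13751/3 = 4583.67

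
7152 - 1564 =5588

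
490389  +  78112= 568501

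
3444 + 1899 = 5343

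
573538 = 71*8078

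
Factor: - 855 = -3^2 * 5^1*19^1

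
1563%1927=1563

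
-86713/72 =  - 86713/72= - 1204.35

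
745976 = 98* 7612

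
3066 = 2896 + 170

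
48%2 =0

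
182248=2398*76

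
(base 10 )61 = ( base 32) 1T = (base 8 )75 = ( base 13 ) 49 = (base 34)1r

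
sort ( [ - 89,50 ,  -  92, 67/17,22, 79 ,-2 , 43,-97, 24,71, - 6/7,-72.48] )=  [-97, - 92,-89,-72.48,  -  2,-6/7,67/17, 22, 24, 43, 50, 71, 79 ] 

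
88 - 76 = 12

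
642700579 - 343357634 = 299342945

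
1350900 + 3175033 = 4525933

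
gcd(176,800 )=16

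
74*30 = 2220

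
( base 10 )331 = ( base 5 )2311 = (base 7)652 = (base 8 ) 513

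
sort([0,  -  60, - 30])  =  [  -  60,  -  30, 0]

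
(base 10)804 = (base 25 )174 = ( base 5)11204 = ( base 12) 570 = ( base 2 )1100100100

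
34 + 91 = 125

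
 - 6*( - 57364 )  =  344184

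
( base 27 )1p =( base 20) 2c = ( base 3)1221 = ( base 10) 52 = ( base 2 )110100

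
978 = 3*326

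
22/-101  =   - 22/101 = - 0.22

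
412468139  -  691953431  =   - 279485292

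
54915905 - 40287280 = 14628625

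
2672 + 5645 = 8317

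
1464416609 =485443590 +978973019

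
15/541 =15/541 = 0.03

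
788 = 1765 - 977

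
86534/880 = 98+147/440  =  98.33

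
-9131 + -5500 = -14631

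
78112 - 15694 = 62418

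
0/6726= 0 = 0.00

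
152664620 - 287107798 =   -  134443178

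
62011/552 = 112+ 187/552 = 112.34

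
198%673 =198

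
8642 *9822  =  84881724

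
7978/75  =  106 +28/75 =106.37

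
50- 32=18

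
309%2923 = 309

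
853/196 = 853/196  =  4.35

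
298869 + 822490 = 1121359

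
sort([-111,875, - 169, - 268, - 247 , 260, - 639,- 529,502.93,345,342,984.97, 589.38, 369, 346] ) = [ - 639,-529, - 268, - 247,-169, - 111, 260,342,345,346,369, 502.93,589.38,875,984.97] 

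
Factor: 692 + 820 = 1512 = 2^3*3^3*7^1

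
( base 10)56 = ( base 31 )1p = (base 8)70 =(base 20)2G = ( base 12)48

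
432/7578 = 24/421 = 0.06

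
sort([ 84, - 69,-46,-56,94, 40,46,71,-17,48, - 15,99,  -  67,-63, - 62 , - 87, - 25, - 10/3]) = [ - 87,- 69, - 67, - 63,-62,-56,-46, - 25,-17,-15,-10/3,40,46,48,71,84,  94 , 99]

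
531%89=86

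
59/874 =59/874= 0.07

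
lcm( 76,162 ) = 6156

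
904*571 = 516184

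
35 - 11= 24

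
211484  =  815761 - 604277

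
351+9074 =9425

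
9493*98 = 930314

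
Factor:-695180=-2^2 * 5^1*34759^1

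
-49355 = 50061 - 99416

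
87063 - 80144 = 6919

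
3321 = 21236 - 17915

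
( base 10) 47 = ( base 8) 57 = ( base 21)25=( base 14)35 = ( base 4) 233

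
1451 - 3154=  - 1703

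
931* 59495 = 55389845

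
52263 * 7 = 365841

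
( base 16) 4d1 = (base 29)1DF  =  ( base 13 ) 73b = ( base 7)3411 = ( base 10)1233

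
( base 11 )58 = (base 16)3F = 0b111111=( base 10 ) 63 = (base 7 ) 120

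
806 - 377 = 429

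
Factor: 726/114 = 11^2*19^(-1) =121/19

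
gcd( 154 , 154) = 154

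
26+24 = 50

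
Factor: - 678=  - 2^1*3^1*113^1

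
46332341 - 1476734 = 44855607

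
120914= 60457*2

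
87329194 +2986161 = 90315355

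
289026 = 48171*6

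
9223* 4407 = 40645761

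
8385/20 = 419 + 1/4 =419.25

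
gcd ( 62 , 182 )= 2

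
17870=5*3574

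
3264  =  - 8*( - 408)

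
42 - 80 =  - 38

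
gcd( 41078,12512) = 46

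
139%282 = 139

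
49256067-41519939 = 7736128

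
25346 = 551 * 46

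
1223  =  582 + 641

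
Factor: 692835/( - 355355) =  - 969/497=- 3^1*7^( - 1)*17^1*19^1*71^( - 1 ) 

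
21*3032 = 63672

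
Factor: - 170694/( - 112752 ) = 109/72 = 2^( - 3 )*3^(-2)*109^1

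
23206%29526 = 23206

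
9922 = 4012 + 5910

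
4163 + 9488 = 13651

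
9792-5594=4198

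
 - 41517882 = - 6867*6046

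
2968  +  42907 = 45875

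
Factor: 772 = 2^2*193^1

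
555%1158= 555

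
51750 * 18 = 931500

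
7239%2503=2233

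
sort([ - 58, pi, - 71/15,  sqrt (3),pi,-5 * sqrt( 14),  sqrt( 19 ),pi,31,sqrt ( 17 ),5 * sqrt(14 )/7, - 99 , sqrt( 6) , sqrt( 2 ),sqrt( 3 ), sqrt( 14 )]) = [ - 99,-58,-5*sqrt (14), - 71/15,sqrt(2)  ,  sqrt( 3),sqrt(3) , sqrt( 6),5*sqrt(14) /7, pi,  pi, pi, sqrt( 14),sqrt(17 ), sqrt( 19 ), 31]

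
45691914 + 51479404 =97171318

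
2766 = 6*461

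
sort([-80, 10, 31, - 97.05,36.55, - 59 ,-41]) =[ - 97.05, - 80, - 59, - 41,10, 31,36.55 ] 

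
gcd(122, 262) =2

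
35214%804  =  642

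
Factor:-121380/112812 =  - 85/79 = - 5^1*17^1 * 79^( - 1 )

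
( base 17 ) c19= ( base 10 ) 3494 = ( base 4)312212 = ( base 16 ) da6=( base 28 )4cm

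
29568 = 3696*8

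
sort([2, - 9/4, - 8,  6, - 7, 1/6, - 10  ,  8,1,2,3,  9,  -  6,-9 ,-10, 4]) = [ - 10, - 10, - 9, - 8, - 7, - 6, - 9/4 , 1/6,1, 2, 2, 3,4,6, 8,9 ]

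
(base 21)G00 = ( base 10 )7056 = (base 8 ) 15620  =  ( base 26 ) ABA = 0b1101110010000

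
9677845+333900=10011745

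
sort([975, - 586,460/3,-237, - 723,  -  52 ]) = [ - 723,-586 ,-237,  -  52, 460/3,975 ] 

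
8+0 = 8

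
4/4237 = 4/4237 = 0.00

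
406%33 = 10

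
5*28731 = 143655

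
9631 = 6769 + 2862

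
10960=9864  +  1096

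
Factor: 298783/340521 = 3^ ( - 1)*223^ ( - 1)*587^1 = 587/669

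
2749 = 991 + 1758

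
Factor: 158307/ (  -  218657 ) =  - 3^1*52769^1*218657^(- 1 ) 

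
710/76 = 9  +  13/38 = 9.34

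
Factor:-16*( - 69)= 2^4*3^1*23^1= 1104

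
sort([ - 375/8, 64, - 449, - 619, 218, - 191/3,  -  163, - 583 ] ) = [ - 619,  -  583 ,-449,-163, - 191/3, - 375/8, 64,218]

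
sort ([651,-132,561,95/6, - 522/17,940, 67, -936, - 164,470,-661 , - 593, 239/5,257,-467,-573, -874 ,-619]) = [ -936,-874, - 661,-619, - 593,-573,-467  , - 164,-132, - 522/17, 95/6,239/5, 67, 257, 470, 561, 651,940 ] 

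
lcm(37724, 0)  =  0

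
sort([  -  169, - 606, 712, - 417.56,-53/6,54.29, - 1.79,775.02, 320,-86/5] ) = [ - 606 , - 417.56, - 169,-86/5 , - 53/6,-1.79,54.29,320, 712, 775.02 ] 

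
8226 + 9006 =17232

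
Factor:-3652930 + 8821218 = 2^5*373^1*433^1 = 5168288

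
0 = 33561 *0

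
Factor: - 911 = -911^1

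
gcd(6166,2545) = 1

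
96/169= 96/169 =0.57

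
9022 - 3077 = 5945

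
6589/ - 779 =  - 9 + 422/779 = -8.46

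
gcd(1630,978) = 326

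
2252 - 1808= 444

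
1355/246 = 5 + 125/246 =5.51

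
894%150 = 144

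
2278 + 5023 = 7301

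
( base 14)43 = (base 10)59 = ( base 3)2012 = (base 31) 1s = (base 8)73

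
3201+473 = 3674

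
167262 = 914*183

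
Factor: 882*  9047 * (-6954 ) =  - 2^2*3^3 *7^2  *  19^1*61^1*83^1*109^1= - 55489123116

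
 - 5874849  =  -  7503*783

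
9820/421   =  23 + 137/421= 23.33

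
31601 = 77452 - 45851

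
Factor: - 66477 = -3^1 * 22159^1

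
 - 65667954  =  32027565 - 97695519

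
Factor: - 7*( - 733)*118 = 605458 = 2^1*7^1*59^1*733^1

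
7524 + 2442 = 9966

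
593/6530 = 593/6530 = 0.09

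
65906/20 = 32953/10 = 3295.30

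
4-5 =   -  1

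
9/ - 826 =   -  9/826= - 0.01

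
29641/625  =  29641/625 = 47.43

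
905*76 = 68780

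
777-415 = 362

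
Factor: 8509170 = 2^1*3^1*5^1*283639^1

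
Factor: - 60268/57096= - 19/18 = - 2^( - 1)*3^( - 2) * 19^1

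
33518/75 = 33518/75 = 446.91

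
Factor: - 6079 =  - 6079^1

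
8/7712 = 1/964 = 0.00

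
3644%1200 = 44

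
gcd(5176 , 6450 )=2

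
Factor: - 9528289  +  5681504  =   - 3846785 =-  5^1*769357^1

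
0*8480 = 0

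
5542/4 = 2771/2 = 1385.50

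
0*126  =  0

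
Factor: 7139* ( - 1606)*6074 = -2^2 *11^3*59^1*73^1  *  3037^1 = - 69639831316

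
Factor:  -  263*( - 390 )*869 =89133330  =  2^1*3^1*5^1*11^1*13^1*79^1*263^1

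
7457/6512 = 1 +945/6512 = 1.15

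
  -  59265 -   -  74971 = 15706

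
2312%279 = 80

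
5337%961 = 532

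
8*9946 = 79568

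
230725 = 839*275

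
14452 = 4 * 3613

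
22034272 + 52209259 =74243531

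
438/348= 1+15/58= 1.26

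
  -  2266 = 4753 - 7019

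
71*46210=3280910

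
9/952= 9/952=0.01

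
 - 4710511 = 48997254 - 53707765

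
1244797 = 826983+417814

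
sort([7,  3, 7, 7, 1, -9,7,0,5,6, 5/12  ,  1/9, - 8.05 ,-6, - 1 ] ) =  [-9,-8.05, - 6, - 1,0,1/9,5/12, 1,3, 5,6,7,7,7,7 ]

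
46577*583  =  27154391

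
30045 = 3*10015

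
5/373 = 5/373 = 0.01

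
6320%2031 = 227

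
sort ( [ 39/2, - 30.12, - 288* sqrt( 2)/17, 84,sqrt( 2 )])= [-30.12, - 288 * sqrt(2)/17, sqrt( 2 ), 39/2, 84 ]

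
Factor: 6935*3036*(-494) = - 2^3*3^1*5^1*11^1*13^1 * 19^2*23^1 * 73^1 = - 10401002040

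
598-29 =569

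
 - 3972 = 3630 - 7602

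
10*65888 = 658880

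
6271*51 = 319821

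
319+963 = 1282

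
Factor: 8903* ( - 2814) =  - 25053042 = -2^1*3^1*7^1*29^1 * 67^1*307^1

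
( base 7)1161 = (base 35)CF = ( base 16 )1B3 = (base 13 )276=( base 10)435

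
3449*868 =2993732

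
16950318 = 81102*209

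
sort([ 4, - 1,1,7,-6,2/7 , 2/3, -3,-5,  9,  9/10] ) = [ - 6, - 5,-3, - 1,  2/7,2/3,9/10,1,4, 7,9]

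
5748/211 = 5748/211= 27.24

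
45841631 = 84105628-38263997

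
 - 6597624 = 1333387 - 7931011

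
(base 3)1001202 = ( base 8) 1410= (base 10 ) 776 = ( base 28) RK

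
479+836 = 1315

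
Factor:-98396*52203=-5136566388 = - 2^2*3^1*17^1*1447^1*17401^1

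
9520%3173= 1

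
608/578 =1 + 15/289= 1.05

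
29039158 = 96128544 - 67089386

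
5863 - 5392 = 471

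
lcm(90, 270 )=270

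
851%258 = 77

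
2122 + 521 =2643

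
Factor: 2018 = 2^1*1009^1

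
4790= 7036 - 2246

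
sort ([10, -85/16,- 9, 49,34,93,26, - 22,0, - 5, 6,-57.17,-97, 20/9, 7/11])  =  [ - 97, - 57.17, - 22, - 9, - 85/16,-5,0  ,  7/11,20/9, 6, 10, 26, 34, 49, 93]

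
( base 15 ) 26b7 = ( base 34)75a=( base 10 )8272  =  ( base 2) 10000001010000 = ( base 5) 231042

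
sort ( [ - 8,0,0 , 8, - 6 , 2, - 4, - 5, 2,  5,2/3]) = [-8, - 6,-5, - 4, 0, 0,2/3,2,2, 5,8 ] 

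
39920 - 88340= - 48420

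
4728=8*591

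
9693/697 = 9693/697 =13.91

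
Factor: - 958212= - 2^2*3^2*43^1*619^1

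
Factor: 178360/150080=637/536 = 2^( - 3)*7^2*13^1*67^ (  -  1) 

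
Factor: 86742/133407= 2^1*3^( - 5 )* 79^1=158/243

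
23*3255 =74865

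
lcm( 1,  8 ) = 8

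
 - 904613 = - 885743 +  - 18870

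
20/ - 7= -20/7 = -2.86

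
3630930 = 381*9530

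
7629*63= 480627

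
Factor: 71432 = 2^3*8929^1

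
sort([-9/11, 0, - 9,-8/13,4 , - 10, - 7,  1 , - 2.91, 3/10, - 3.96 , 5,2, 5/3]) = [-10, - 9,-7,- 3.96, - 2.91, - 9/11, - 8/13,0,3/10 , 1,5/3, 2,  4 , 5]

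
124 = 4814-4690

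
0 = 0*2126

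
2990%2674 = 316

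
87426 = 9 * 9714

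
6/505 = 6/505 =0.01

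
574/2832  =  287/1416=0.20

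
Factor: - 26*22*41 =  - 2^2 * 11^1 * 13^1*41^1 = - 23452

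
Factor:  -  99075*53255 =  - 3^1*5^3*1321^1 * 10651^1 = - 5276239125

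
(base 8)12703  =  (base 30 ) 65l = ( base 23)ac5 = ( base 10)5571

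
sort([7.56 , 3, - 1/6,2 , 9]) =[ - 1/6,2,3, 7.56, 9] 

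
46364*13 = 602732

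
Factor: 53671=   191^1*281^1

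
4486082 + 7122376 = 11608458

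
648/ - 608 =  - 81/76 = -1.07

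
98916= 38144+60772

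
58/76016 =29/38008=0.00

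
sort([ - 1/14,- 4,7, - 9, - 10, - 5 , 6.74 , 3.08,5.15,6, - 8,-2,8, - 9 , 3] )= [ - 10,-9, - 9, - 8, - 5, - 4, - 2, - 1/14,3,3.08,5.15,6,6.74 , 7, 8]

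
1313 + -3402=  - 2089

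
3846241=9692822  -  5846581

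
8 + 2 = 10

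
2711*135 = 365985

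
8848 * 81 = 716688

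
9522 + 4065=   13587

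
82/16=41/8 = 5.12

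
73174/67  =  1092 +10/67 = 1092.15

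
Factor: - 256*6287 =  -1609472  =  - 2^8*6287^1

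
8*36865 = 294920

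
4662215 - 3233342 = 1428873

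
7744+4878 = 12622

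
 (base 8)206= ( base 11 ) 112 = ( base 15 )8E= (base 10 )134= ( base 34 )3w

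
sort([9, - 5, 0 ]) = [-5,0, 9 ]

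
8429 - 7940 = 489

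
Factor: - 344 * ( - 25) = 8600 = 2^3*5^2 * 43^1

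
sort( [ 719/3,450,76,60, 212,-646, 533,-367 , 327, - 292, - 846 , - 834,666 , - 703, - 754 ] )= [-846, - 834,-754, - 703, - 646 , - 367 , - 292,60,  76, 212,719/3,  327 , 450,  533,666 ] 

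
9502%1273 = 591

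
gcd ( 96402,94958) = 2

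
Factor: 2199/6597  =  1/3 = 3^(  -  1 )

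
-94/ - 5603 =94/5603  =  0.02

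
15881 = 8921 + 6960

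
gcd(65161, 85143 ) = 1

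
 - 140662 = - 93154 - 47508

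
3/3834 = 1/1278 = 0.00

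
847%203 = 35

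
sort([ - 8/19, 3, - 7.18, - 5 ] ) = [-7.18,-5,- 8/19, 3 ]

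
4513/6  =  4513/6 = 752.17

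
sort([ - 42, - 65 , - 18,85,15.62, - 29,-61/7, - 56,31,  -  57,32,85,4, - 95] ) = [-95 ,-65, - 57 , - 56,- 42, - 29,  -  18, - 61/7,4,15.62,31, 32,85,85 ]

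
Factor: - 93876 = -2^2*3^1 * 7823^1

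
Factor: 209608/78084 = 52402/19521 = 2^1*3^( - 4)*7^1*19^1*197^1*241^(- 1)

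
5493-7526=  - 2033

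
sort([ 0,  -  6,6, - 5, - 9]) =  [  -  9, - 6, - 5, 0, 6]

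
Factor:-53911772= - 2^2*941^1*14323^1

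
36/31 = 1 + 5/31 = 1.16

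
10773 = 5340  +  5433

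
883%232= 187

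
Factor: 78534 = 2^1 *3^2*4363^1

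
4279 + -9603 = - 5324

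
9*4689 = 42201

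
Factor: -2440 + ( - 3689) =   -  6129  =  - 3^3*227^1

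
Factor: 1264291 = 7^1*109^1 *1657^1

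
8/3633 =8/3633= 0.00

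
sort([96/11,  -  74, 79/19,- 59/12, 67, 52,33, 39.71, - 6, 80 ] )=[ - 74 ,- 6 ,-59/12, 79/19, 96/11, 33, 39.71, 52, 67, 80]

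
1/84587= 1/84587 = 0.00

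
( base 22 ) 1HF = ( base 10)873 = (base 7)2355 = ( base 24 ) 1C9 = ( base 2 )1101101001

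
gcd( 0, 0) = 0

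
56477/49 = 1152 + 29/49  =  1152.59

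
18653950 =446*41825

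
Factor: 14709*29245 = 430164705= 3^1*5^1*4903^1*5849^1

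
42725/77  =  42725/77= 554.87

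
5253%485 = 403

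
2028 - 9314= - 7286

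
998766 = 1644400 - 645634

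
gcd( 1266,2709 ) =3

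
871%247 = 130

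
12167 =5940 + 6227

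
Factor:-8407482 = -2^1*3^1*1401247^1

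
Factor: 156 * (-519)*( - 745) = 60318180 = 2^2*3^2*5^1*13^1*149^1*173^1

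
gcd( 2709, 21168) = 63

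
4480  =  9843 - 5363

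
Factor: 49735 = 5^1*7^3*29^1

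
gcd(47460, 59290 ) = 70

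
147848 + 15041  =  162889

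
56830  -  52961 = 3869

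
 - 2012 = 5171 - 7183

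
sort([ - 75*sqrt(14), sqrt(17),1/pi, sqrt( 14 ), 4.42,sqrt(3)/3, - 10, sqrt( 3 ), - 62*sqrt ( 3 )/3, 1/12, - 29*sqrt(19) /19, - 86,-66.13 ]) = [  -  75*sqrt ( 14), - 86, - 66.13,-62*sqrt(3) /3, - 10, -29*sqrt(19)/19, 1/12, 1/pi,sqrt(3) /3, sqrt ( 3 ), sqrt( 14 ), sqrt( 17 ), 4.42]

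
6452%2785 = 882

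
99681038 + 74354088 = 174035126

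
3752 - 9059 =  - 5307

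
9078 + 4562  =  13640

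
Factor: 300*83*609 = 2^2*3^2*5^2* 7^1*29^1*83^1=   15164100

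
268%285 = 268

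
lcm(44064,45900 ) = 1101600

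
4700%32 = 28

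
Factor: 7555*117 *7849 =6938005815=3^2*5^1*13^1*47^1*167^1*1511^1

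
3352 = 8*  419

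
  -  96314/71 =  - 1357+33/71 = - 1356.54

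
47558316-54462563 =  - 6904247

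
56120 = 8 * 7015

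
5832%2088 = 1656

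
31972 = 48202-16230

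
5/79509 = 5/79509   =  0.00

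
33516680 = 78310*428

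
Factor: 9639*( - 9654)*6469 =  - 601972186914 = -2^1*3^5*7^1*17^1*1609^1*6469^1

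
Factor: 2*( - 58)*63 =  - 2^2*3^2*7^1*29^1 = - 7308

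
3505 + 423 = 3928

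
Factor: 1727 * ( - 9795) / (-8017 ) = 16915965/8017 =3^1 * 5^1* 11^1*157^1*653^1*8017^( - 1) 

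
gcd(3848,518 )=74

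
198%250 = 198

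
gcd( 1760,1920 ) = 160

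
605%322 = 283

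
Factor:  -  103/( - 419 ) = 103^1 * 419^ ( - 1 )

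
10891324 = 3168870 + 7722454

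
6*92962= 557772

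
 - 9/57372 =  - 1 +19121/19124 = -0.00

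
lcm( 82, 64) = 2624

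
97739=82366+15373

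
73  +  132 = 205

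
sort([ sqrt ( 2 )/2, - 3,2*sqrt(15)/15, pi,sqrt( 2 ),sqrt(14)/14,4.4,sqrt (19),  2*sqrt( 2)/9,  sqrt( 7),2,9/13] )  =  [ - 3, sqrt(14 )/14,2 * sqrt( 2 )/9, 2 * sqrt (15)/15, 9/13, sqrt( 2 )/2,sqrt( 2 ),2,sqrt( 7),pi,sqrt( 19),  4.4] 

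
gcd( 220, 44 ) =44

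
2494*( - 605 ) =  - 1508870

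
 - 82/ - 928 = 41/464=0.09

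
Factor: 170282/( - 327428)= - 85141/163714  =  -2^( - 1 )*7^1*23^(-1 )*3559^( - 1)*12163^1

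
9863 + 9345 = 19208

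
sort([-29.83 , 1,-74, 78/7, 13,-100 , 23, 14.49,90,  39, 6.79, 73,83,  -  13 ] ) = [  -  100, - 74, - 29.83, - 13,1,6.79, 78/7, 13, 14.49, 23,39, 73,  83, 90]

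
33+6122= 6155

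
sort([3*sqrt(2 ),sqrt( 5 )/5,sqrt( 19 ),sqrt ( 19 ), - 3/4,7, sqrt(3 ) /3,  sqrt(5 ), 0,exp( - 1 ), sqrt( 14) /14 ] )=[ - 3/4, 0,  sqrt( 14 ) /14, exp( - 1 ), sqrt( 5) /5, sqrt( 3 )/3,sqrt( 5 ), 3*sqrt(2), sqrt(19 ),  sqrt ( 19), 7] 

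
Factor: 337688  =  2^3*13^1 * 17^1*191^1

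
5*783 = 3915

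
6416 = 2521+3895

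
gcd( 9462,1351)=1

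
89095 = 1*89095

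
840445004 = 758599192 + 81845812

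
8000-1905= 6095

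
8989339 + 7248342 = 16237681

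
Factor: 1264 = 2^4*79^1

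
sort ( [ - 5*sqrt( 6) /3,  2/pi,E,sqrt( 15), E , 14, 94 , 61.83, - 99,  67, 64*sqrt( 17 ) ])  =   [ - 99 , - 5 * sqrt( 6 )/3 , 2/pi, E, E,  sqrt( 15) , 14, 61.83,  67,94,64 * sqrt( 17)]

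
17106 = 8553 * 2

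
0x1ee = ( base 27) I8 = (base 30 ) GE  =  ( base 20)14e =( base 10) 494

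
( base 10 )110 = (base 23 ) 4i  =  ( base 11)A0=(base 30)3K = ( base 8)156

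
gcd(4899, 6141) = 69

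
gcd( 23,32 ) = 1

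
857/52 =16 + 25/52 = 16.48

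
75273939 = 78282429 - 3008490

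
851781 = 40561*21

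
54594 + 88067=142661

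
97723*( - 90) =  - 8795070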